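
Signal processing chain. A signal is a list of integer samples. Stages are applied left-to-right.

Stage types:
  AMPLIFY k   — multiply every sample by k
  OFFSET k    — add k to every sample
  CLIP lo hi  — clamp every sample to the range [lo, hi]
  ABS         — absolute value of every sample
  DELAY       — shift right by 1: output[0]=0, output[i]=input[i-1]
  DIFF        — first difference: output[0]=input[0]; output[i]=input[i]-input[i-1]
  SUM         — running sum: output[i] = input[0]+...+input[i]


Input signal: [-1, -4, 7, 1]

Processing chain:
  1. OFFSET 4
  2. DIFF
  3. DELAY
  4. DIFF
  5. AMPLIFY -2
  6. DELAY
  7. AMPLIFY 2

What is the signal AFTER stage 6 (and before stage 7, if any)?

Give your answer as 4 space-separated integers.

Input: [-1, -4, 7, 1]
Stage 1 (OFFSET 4): -1+4=3, -4+4=0, 7+4=11, 1+4=5 -> [3, 0, 11, 5]
Stage 2 (DIFF): s[0]=3, 0-3=-3, 11-0=11, 5-11=-6 -> [3, -3, 11, -6]
Stage 3 (DELAY): [0, 3, -3, 11] = [0, 3, -3, 11] -> [0, 3, -3, 11]
Stage 4 (DIFF): s[0]=0, 3-0=3, -3-3=-6, 11--3=14 -> [0, 3, -6, 14]
Stage 5 (AMPLIFY -2): 0*-2=0, 3*-2=-6, -6*-2=12, 14*-2=-28 -> [0, -6, 12, -28]
Stage 6 (DELAY): [0, 0, -6, 12] = [0, 0, -6, 12] -> [0, 0, -6, 12]

Answer: 0 0 -6 12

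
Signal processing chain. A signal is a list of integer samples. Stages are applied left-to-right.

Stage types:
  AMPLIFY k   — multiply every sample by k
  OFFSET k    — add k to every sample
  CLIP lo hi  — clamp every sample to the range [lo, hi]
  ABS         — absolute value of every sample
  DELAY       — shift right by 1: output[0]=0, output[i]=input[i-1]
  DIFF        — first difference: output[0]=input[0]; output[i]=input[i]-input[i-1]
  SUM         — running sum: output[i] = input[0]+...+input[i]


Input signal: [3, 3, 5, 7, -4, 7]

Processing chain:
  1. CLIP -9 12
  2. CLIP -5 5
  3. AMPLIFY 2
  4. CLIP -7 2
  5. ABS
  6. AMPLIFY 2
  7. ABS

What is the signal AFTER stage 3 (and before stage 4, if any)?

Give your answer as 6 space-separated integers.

Answer: 6 6 10 10 -8 10

Derivation:
Input: [3, 3, 5, 7, -4, 7]
Stage 1 (CLIP -9 12): clip(3,-9,12)=3, clip(3,-9,12)=3, clip(5,-9,12)=5, clip(7,-9,12)=7, clip(-4,-9,12)=-4, clip(7,-9,12)=7 -> [3, 3, 5, 7, -4, 7]
Stage 2 (CLIP -5 5): clip(3,-5,5)=3, clip(3,-5,5)=3, clip(5,-5,5)=5, clip(7,-5,5)=5, clip(-4,-5,5)=-4, clip(7,-5,5)=5 -> [3, 3, 5, 5, -4, 5]
Stage 3 (AMPLIFY 2): 3*2=6, 3*2=6, 5*2=10, 5*2=10, -4*2=-8, 5*2=10 -> [6, 6, 10, 10, -8, 10]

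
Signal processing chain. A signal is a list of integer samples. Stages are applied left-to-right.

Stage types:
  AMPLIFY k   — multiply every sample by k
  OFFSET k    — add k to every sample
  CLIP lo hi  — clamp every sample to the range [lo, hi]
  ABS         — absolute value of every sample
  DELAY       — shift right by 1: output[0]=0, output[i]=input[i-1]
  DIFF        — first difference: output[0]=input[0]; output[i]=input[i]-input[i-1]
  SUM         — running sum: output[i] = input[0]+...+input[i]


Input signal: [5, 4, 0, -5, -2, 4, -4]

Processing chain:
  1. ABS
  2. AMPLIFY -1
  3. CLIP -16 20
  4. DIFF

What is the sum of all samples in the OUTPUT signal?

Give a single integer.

Answer: -4

Derivation:
Input: [5, 4, 0, -5, -2, 4, -4]
Stage 1 (ABS): |5|=5, |4|=4, |0|=0, |-5|=5, |-2|=2, |4|=4, |-4|=4 -> [5, 4, 0, 5, 2, 4, 4]
Stage 2 (AMPLIFY -1): 5*-1=-5, 4*-1=-4, 0*-1=0, 5*-1=-5, 2*-1=-2, 4*-1=-4, 4*-1=-4 -> [-5, -4, 0, -5, -2, -4, -4]
Stage 3 (CLIP -16 20): clip(-5,-16,20)=-5, clip(-4,-16,20)=-4, clip(0,-16,20)=0, clip(-5,-16,20)=-5, clip(-2,-16,20)=-2, clip(-4,-16,20)=-4, clip(-4,-16,20)=-4 -> [-5, -4, 0, -5, -2, -4, -4]
Stage 4 (DIFF): s[0]=-5, -4--5=1, 0--4=4, -5-0=-5, -2--5=3, -4--2=-2, -4--4=0 -> [-5, 1, 4, -5, 3, -2, 0]
Output sum: -4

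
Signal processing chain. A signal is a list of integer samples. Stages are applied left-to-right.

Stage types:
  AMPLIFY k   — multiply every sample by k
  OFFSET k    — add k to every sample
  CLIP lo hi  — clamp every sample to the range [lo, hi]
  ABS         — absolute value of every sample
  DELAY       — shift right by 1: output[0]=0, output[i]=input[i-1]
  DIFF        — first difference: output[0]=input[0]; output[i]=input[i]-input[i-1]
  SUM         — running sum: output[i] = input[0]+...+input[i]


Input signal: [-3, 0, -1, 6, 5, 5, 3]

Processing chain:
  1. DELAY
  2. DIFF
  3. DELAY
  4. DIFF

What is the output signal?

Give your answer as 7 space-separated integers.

Answer: 0 0 -3 6 -4 8 -8

Derivation:
Input: [-3, 0, -1, 6, 5, 5, 3]
Stage 1 (DELAY): [0, -3, 0, -1, 6, 5, 5] = [0, -3, 0, -1, 6, 5, 5] -> [0, -3, 0, -1, 6, 5, 5]
Stage 2 (DIFF): s[0]=0, -3-0=-3, 0--3=3, -1-0=-1, 6--1=7, 5-6=-1, 5-5=0 -> [0, -3, 3, -1, 7, -1, 0]
Stage 3 (DELAY): [0, 0, -3, 3, -1, 7, -1] = [0, 0, -3, 3, -1, 7, -1] -> [0, 0, -3, 3, -1, 7, -1]
Stage 4 (DIFF): s[0]=0, 0-0=0, -3-0=-3, 3--3=6, -1-3=-4, 7--1=8, -1-7=-8 -> [0, 0, -3, 6, -4, 8, -8]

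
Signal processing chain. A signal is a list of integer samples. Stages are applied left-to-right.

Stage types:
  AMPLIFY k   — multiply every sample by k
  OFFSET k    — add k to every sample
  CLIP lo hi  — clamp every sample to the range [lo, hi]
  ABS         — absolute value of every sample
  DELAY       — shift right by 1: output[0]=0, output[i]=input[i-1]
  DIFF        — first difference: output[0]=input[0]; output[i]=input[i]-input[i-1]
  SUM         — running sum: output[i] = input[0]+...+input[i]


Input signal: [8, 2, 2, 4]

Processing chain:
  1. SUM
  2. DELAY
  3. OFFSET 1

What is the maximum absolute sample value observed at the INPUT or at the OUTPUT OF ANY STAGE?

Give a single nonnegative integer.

Answer: 16

Derivation:
Input: [8, 2, 2, 4] (max |s|=8)
Stage 1 (SUM): sum[0..0]=8, sum[0..1]=10, sum[0..2]=12, sum[0..3]=16 -> [8, 10, 12, 16] (max |s|=16)
Stage 2 (DELAY): [0, 8, 10, 12] = [0, 8, 10, 12] -> [0, 8, 10, 12] (max |s|=12)
Stage 3 (OFFSET 1): 0+1=1, 8+1=9, 10+1=11, 12+1=13 -> [1, 9, 11, 13] (max |s|=13)
Overall max amplitude: 16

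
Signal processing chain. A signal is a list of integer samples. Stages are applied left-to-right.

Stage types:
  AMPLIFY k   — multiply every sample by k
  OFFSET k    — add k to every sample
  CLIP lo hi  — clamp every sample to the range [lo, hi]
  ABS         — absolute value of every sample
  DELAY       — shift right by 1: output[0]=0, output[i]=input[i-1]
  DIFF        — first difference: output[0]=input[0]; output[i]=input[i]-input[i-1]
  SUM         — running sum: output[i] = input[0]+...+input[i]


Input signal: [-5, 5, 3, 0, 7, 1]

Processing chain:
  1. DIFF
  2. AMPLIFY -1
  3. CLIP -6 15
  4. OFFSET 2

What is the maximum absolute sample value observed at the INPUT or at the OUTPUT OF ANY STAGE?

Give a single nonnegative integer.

Input: [-5, 5, 3, 0, 7, 1] (max |s|=7)
Stage 1 (DIFF): s[0]=-5, 5--5=10, 3-5=-2, 0-3=-3, 7-0=7, 1-7=-6 -> [-5, 10, -2, -3, 7, -6] (max |s|=10)
Stage 2 (AMPLIFY -1): -5*-1=5, 10*-1=-10, -2*-1=2, -3*-1=3, 7*-1=-7, -6*-1=6 -> [5, -10, 2, 3, -7, 6] (max |s|=10)
Stage 3 (CLIP -6 15): clip(5,-6,15)=5, clip(-10,-6,15)=-6, clip(2,-6,15)=2, clip(3,-6,15)=3, clip(-7,-6,15)=-6, clip(6,-6,15)=6 -> [5, -6, 2, 3, -6, 6] (max |s|=6)
Stage 4 (OFFSET 2): 5+2=7, -6+2=-4, 2+2=4, 3+2=5, -6+2=-4, 6+2=8 -> [7, -4, 4, 5, -4, 8] (max |s|=8)
Overall max amplitude: 10

Answer: 10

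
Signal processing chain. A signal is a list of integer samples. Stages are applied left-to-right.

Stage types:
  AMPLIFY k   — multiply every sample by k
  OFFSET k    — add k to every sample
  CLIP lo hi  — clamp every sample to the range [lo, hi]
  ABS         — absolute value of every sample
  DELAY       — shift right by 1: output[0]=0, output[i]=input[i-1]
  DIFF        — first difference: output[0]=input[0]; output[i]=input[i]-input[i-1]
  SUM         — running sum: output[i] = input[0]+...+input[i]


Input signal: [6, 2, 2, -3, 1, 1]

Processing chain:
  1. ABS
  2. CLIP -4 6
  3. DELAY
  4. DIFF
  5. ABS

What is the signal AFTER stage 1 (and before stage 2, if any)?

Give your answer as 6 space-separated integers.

Input: [6, 2, 2, -3, 1, 1]
Stage 1 (ABS): |6|=6, |2|=2, |2|=2, |-3|=3, |1|=1, |1|=1 -> [6, 2, 2, 3, 1, 1]

Answer: 6 2 2 3 1 1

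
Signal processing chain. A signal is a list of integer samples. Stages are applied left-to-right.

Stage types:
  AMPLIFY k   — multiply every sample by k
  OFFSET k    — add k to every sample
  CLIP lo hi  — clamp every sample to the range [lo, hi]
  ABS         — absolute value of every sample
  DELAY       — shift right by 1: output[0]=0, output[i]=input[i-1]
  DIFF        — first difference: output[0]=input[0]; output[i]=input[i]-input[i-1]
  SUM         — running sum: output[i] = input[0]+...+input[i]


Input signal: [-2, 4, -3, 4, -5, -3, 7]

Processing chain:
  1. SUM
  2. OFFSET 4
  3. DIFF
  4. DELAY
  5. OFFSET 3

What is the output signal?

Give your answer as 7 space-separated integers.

Input: [-2, 4, -3, 4, -5, -3, 7]
Stage 1 (SUM): sum[0..0]=-2, sum[0..1]=2, sum[0..2]=-1, sum[0..3]=3, sum[0..4]=-2, sum[0..5]=-5, sum[0..6]=2 -> [-2, 2, -1, 3, -2, -5, 2]
Stage 2 (OFFSET 4): -2+4=2, 2+4=6, -1+4=3, 3+4=7, -2+4=2, -5+4=-1, 2+4=6 -> [2, 6, 3, 7, 2, -1, 6]
Stage 3 (DIFF): s[0]=2, 6-2=4, 3-6=-3, 7-3=4, 2-7=-5, -1-2=-3, 6--1=7 -> [2, 4, -3, 4, -5, -3, 7]
Stage 4 (DELAY): [0, 2, 4, -3, 4, -5, -3] = [0, 2, 4, -3, 4, -5, -3] -> [0, 2, 4, -3, 4, -5, -3]
Stage 5 (OFFSET 3): 0+3=3, 2+3=5, 4+3=7, -3+3=0, 4+3=7, -5+3=-2, -3+3=0 -> [3, 5, 7, 0, 7, -2, 0]

Answer: 3 5 7 0 7 -2 0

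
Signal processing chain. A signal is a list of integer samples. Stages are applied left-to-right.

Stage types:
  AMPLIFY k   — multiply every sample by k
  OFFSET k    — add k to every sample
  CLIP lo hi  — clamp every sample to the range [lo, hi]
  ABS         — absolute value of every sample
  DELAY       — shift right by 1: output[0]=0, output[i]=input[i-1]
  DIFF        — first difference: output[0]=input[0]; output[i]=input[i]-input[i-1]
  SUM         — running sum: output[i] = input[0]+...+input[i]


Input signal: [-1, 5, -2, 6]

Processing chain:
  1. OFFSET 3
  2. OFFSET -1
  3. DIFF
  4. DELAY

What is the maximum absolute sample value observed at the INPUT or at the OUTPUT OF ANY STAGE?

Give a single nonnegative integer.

Input: [-1, 5, -2, 6] (max |s|=6)
Stage 1 (OFFSET 3): -1+3=2, 5+3=8, -2+3=1, 6+3=9 -> [2, 8, 1, 9] (max |s|=9)
Stage 2 (OFFSET -1): 2+-1=1, 8+-1=7, 1+-1=0, 9+-1=8 -> [1, 7, 0, 8] (max |s|=8)
Stage 3 (DIFF): s[0]=1, 7-1=6, 0-7=-7, 8-0=8 -> [1, 6, -7, 8] (max |s|=8)
Stage 4 (DELAY): [0, 1, 6, -7] = [0, 1, 6, -7] -> [0, 1, 6, -7] (max |s|=7)
Overall max amplitude: 9

Answer: 9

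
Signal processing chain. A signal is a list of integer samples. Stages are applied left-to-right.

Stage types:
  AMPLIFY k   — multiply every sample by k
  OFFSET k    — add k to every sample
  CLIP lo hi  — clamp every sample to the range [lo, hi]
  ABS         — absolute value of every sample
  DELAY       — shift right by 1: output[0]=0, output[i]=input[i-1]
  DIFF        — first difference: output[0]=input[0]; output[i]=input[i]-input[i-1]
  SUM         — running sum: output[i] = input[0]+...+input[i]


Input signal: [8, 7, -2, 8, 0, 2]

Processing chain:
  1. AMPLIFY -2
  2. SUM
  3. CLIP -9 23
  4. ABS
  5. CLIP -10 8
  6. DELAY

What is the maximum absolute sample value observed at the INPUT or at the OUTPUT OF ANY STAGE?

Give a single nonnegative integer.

Input: [8, 7, -2, 8, 0, 2] (max |s|=8)
Stage 1 (AMPLIFY -2): 8*-2=-16, 7*-2=-14, -2*-2=4, 8*-2=-16, 0*-2=0, 2*-2=-4 -> [-16, -14, 4, -16, 0, -4] (max |s|=16)
Stage 2 (SUM): sum[0..0]=-16, sum[0..1]=-30, sum[0..2]=-26, sum[0..3]=-42, sum[0..4]=-42, sum[0..5]=-46 -> [-16, -30, -26, -42, -42, -46] (max |s|=46)
Stage 3 (CLIP -9 23): clip(-16,-9,23)=-9, clip(-30,-9,23)=-9, clip(-26,-9,23)=-9, clip(-42,-9,23)=-9, clip(-42,-9,23)=-9, clip(-46,-9,23)=-9 -> [-9, -9, -9, -9, -9, -9] (max |s|=9)
Stage 4 (ABS): |-9|=9, |-9|=9, |-9|=9, |-9|=9, |-9|=9, |-9|=9 -> [9, 9, 9, 9, 9, 9] (max |s|=9)
Stage 5 (CLIP -10 8): clip(9,-10,8)=8, clip(9,-10,8)=8, clip(9,-10,8)=8, clip(9,-10,8)=8, clip(9,-10,8)=8, clip(9,-10,8)=8 -> [8, 8, 8, 8, 8, 8] (max |s|=8)
Stage 6 (DELAY): [0, 8, 8, 8, 8, 8] = [0, 8, 8, 8, 8, 8] -> [0, 8, 8, 8, 8, 8] (max |s|=8)
Overall max amplitude: 46

Answer: 46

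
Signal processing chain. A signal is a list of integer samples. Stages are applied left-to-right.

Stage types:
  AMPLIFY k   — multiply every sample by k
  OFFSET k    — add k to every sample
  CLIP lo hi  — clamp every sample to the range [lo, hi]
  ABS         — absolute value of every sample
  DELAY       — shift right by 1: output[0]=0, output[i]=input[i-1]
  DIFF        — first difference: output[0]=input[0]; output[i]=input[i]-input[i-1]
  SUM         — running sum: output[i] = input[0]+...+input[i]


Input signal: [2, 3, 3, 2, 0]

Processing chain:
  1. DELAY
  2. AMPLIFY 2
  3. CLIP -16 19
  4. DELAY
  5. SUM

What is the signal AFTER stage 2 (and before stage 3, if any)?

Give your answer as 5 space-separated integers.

Answer: 0 4 6 6 4

Derivation:
Input: [2, 3, 3, 2, 0]
Stage 1 (DELAY): [0, 2, 3, 3, 2] = [0, 2, 3, 3, 2] -> [0, 2, 3, 3, 2]
Stage 2 (AMPLIFY 2): 0*2=0, 2*2=4, 3*2=6, 3*2=6, 2*2=4 -> [0, 4, 6, 6, 4]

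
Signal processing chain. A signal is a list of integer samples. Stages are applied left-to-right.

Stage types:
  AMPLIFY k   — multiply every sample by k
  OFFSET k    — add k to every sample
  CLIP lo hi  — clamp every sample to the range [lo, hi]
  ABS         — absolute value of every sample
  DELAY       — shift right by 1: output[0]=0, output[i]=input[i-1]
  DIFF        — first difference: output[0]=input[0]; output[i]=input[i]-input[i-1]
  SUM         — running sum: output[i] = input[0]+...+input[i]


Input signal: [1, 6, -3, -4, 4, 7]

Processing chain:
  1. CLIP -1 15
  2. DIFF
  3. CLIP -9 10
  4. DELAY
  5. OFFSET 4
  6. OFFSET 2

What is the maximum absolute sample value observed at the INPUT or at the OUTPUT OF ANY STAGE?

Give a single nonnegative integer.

Answer: 11

Derivation:
Input: [1, 6, -3, -4, 4, 7] (max |s|=7)
Stage 1 (CLIP -1 15): clip(1,-1,15)=1, clip(6,-1,15)=6, clip(-3,-1,15)=-1, clip(-4,-1,15)=-1, clip(4,-1,15)=4, clip(7,-1,15)=7 -> [1, 6, -1, -1, 4, 7] (max |s|=7)
Stage 2 (DIFF): s[0]=1, 6-1=5, -1-6=-7, -1--1=0, 4--1=5, 7-4=3 -> [1, 5, -7, 0, 5, 3] (max |s|=7)
Stage 3 (CLIP -9 10): clip(1,-9,10)=1, clip(5,-9,10)=5, clip(-7,-9,10)=-7, clip(0,-9,10)=0, clip(5,-9,10)=5, clip(3,-9,10)=3 -> [1, 5, -7, 0, 5, 3] (max |s|=7)
Stage 4 (DELAY): [0, 1, 5, -7, 0, 5] = [0, 1, 5, -7, 0, 5] -> [0, 1, 5, -7, 0, 5] (max |s|=7)
Stage 5 (OFFSET 4): 0+4=4, 1+4=5, 5+4=9, -7+4=-3, 0+4=4, 5+4=9 -> [4, 5, 9, -3, 4, 9] (max |s|=9)
Stage 6 (OFFSET 2): 4+2=6, 5+2=7, 9+2=11, -3+2=-1, 4+2=6, 9+2=11 -> [6, 7, 11, -1, 6, 11] (max |s|=11)
Overall max amplitude: 11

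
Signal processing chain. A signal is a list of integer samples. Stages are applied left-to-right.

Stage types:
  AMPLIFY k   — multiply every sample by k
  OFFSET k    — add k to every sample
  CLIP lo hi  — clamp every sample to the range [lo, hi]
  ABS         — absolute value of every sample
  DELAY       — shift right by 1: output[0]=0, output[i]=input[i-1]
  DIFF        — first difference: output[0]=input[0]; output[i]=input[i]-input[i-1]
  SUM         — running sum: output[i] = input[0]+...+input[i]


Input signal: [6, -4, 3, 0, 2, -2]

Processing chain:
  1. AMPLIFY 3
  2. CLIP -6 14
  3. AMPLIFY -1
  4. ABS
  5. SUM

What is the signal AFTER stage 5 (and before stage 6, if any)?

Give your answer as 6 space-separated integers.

Answer: 14 20 29 29 35 41

Derivation:
Input: [6, -4, 3, 0, 2, -2]
Stage 1 (AMPLIFY 3): 6*3=18, -4*3=-12, 3*3=9, 0*3=0, 2*3=6, -2*3=-6 -> [18, -12, 9, 0, 6, -6]
Stage 2 (CLIP -6 14): clip(18,-6,14)=14, clip(-12,-6,14)=-6, clip(9,-6,14)=9, clip(0,-6,14)=0, clip(6,-6,14)=6, clip(-6,-6,14)=-6 -> [14, -6, 9, 0, 6, -6]
Stage 3 (AMPLIFY -1): 14*-1=-14, -6*-1=6, 9*-1=-9, 0*-1=0, 6*-1=-6, -6*-1=6 -> [-14, 6, -9, 0, -6, 6]
Stage 4 (ABS): |-14|=14, |6|=6, |-9|=9, |0|=0, |-6|=6, |6|=6 -> [14, 6, 9, 0, 6, 6]
Stage 5 (SUM): sum[0..0]=14, sum[0..1]=20, sum[0..2]=29, sum[0..3]=29, sum[0..4]=35, sum[0..5]=41 -> [14, 20, 29, 29, 35, 41]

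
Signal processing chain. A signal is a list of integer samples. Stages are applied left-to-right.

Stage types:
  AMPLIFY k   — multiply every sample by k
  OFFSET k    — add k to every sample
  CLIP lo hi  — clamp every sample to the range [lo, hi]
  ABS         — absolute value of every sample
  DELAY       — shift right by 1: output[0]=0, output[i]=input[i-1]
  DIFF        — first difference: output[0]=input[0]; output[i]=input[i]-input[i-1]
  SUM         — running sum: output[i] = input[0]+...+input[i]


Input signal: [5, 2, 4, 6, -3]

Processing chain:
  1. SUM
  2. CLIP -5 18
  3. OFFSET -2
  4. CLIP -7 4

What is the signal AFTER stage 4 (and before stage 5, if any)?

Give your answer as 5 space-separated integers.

Input: [5, 2, 4, 6, -3]
Stage 1 (SUM): sum[0..0]=5, sum[0..1]=7, sum[0..2]=11, sum[0..3]=17, sum[0..4]=14 -> [5, 7, 11, 17, 14]
Stage 2 (CLIP -5 18): clip(5,-5,18)=5, clip(7,-5,18)=7, clip(11,-5,18)=11, clip(17,-5,18)=17, clip(14,-5,18)=14 -> [5, 7, 11, 17, 14]
Stage 3 (OFFSET -2): 5+-2=3, 7+-2=5, 11+-2=9, 17+-2=15, 14+-2=12 -> [3, 5, 9, 15, 12]
Stage 4 (CLIP -7 4): clip(3,-7,4)=3, clip(5,-7,4)=4, clip(9,-7,4)=4, clip(15,-7,4)=4, clip(12,-7,4)=4 -> [3, 4, 4, 4, 4]

Answer: 3 4 4 4 4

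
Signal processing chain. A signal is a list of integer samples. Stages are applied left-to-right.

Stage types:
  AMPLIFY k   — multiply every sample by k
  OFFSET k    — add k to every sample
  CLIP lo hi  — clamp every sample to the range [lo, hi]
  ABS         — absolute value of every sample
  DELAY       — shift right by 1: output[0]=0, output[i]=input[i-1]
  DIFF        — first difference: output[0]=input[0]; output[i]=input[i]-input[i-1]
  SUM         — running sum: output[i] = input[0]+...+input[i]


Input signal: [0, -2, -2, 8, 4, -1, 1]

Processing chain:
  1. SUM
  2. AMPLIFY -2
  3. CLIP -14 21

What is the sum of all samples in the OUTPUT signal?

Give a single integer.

Answer: -38

Derivation:
Input: [0, -2, -2, 8, 4, -1, 1]
Stage 1 (SUM): sum[0..0]=0, sum[0..1]=-2, sum[0..2]=-4, sum[0..3]=4, sum[0..4]=8, sum[0..5]=7, sum[0..6]=8 -> [0, -2, -4, 4, 8, 7, 8]
Stage 2 (AMPLIFY -2): 0*-2=0, -2*-2=4, -4*-2=8, 4*-2=-8, 8*-2=-16, 7*-2=-14, 8*-2=-16 -> [0, 4, 8, -8, -16, -14, -16]
Stage 3 (CLIP -14 21): clip(0,-14,21)=0, clip(4,-14,21)=4, clip(8,-14,21)=8, clip(-8,-14,21)=-8, clip(-16,-14,21)=-14, clip(-14,-14,21)=-14, clip(-16,-14,21)=-14 -> [0, 4, 8, -8, -14, -14, -14]
Output sum: -38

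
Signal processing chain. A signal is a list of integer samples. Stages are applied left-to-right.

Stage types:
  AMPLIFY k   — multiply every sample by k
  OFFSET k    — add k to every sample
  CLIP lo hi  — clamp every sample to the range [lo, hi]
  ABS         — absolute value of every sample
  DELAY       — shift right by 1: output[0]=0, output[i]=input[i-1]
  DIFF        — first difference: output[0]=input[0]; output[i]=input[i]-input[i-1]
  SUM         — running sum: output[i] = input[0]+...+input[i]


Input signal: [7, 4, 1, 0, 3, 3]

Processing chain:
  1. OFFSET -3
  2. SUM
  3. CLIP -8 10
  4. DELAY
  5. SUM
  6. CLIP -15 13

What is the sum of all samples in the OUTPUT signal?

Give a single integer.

Input: [7, 4, 1, 0, 3, 3]
Stage 1 (OFFSET -3): 7+-3=4, 4+-3=1, 1+-3=-2, 0+-3=-3, 3+-3=0, 3+-3=0 -> [4, 1, -2, -3, 0, 0]
Stage 2 (SUM): sum[0..0]=4, sum[0..1]=5, sum[0..2]=3, sum[0..3]=0, sum[0..4]=0, sum[0..5]=0 -> [4, 5, 3, 0, 0, 0]
Stage 3 (CLIP -8 10): clip(4,-8,10)=4, clip(5,-8,10)=5, clip(3,-8,10)=3, clip(0,-8,10)=0, clip(0,-8,10)=0, clip(0,-8,10)=0 -> [4, 5, 3, 0, 0, 0]
Stage 4 (DELAY): [0, 4, 5, 3, 0, 0] = [0, 4, 5, 3, 0, 0] -> [0, 4, 5, 3, 0, 0]
Stage 5 (SUM): sum[0..0]=0, sum[0..1]=4, sum[0..2]=9, sum[0..3]=12, sum[0..4]=12, sum[0..5]=12 -> [0, 4, 9, 12, 12, 12]
Stage 6 (CLIP -15 13): clip(0,-15,13)=0, clip(4,-15,13)=4, clip(9,-15,13)=9, clip(12,-15,13)=12, clip(12,-15,13)=12, clip(12,-15,13)=12 -> [0, 4, 9, 12, 12, 12]
Output sum: 49

Answer: 49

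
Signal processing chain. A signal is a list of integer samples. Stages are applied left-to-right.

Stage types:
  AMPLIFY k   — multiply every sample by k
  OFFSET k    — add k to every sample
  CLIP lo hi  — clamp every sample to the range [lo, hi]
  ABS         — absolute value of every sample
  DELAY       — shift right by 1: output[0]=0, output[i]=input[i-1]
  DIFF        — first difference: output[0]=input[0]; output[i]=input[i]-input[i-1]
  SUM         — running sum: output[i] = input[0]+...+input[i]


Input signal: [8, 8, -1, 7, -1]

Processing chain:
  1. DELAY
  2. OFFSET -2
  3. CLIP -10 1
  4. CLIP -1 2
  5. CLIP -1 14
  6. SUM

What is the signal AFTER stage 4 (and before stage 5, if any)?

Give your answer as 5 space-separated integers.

Input: [8, 8, -1, 7, -1]
Stage 1 (DELAY): [0, 8, 8, -1, 7] = [0, 8, 8, -1, 7] -> [0, 8, 8, -1, 7]
Stage 2 (OFFSET -2): 0+-2=-2, 8+-2=6, 8+-2=6, -1+-2=-3, 7+-2=5 -> [-2, 6, 6, -3, 5]
Stage 3 (CLIP -10 1): clip(-2,-10,1)=-2, clip(6,-10,1)=1, clip(6,-10,1)=1, clip(-3,-10,1)=-3, clip(5,-10,1)=1 -> [-2, 1, 1, -3, 1]
Stage 4 (CLIP -1 2): clip(-2,-1,2)=-1, clip(1,-1,2)=1, clip(1,-1,2)=1, clip(-3,-1,2)=-1, clip(1,-1,2)=1 -> [-1, 1, 1, -1, 1]

Answer: -1 1 1 -1 1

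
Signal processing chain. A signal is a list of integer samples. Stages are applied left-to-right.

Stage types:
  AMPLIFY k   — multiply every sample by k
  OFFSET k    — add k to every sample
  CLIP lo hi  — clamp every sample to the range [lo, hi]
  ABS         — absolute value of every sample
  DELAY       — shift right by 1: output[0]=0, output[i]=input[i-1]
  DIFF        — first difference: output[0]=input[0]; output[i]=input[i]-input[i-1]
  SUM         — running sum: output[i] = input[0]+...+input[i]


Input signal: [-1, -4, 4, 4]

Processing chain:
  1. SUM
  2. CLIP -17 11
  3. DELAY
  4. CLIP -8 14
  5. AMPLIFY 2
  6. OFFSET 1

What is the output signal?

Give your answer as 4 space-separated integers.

Input: [-1, -4, 4, 4]
Stage 1 (SUM): sum[0..0]=-1, sum[0..1]=-5, sum[0..2]=-1, sum[0..3]=3 -> [-1, -5, -1, 3]
Stage 2 (CLIP -17 11): clip(-1,-17,11)=-1, clip(-5,-17,11)=-5, clip(-1,-17,11)=-1, clip(3,-17,11)=3 -> [-1, -5, -1, 3]
Stage 3 (DELAY): [0, -1, -5, -1] = [0, -1, -5, -1] -> [0, -1, -5, -1]
Stage 4 (CLIP -8 14): clip(0,-8,14)=0, clip(-1,-8,14)=-1, clip(-5,-8,14)=-5, clip(-1,-8,14)=-1 -> [0, -1, -5, -1]
Stage 5 (AMPLIFY 2): 0*2=0, -1*2=-2, -5*2=-10, -1*2=-2 -> [0, -2, -10, -2]
Stage 6 (OFFSET 1): 0+1=1, -2+1=-1, -10+1=-9, -2+1=-1 -> [1, -1, -9, -1]

Answer: 1 -1 -9 -1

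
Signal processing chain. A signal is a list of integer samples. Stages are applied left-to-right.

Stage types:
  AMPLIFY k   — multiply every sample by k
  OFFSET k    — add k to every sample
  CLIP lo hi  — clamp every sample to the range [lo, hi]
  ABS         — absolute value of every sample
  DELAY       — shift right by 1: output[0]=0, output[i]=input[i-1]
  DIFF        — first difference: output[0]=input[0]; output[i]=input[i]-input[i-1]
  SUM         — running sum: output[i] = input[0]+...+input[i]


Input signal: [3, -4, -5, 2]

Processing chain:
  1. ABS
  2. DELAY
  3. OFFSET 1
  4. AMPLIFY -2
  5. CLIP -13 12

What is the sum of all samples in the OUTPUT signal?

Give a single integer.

Input: [3, -4, -5, 2]
Stage 1 (ABS): |3|=3, |-4|=4, |-5|=5, |2|=2 -> [3, 4, 5, 2]
Stage 2 (DELAY): [0, 3, 4, 5] = [0, 3, 4, 5] -> [0, 3, 4, 5]
Stage 3 (OFFSET 1): 0+1=1, 3+1=4, 4+1=5, 5+1=6 -> [1, 4, 5, 6]
Stage 4 (AMPLIFY -2): 1*-2=-2, 4*-2=-8, 5*-2=-10, 6*-2=-12 -> [-2, -8, -10, -12]
Stage 5 (CLIP -13 12): clip(-2,-13,12)=-2, clip(-8,-13,12)=-8, clip(-10,-13,12)=-10, clip(-12,-13,12)=-12 -> [-2, -8, -10, -12]
Output sum: -32

Answer: -32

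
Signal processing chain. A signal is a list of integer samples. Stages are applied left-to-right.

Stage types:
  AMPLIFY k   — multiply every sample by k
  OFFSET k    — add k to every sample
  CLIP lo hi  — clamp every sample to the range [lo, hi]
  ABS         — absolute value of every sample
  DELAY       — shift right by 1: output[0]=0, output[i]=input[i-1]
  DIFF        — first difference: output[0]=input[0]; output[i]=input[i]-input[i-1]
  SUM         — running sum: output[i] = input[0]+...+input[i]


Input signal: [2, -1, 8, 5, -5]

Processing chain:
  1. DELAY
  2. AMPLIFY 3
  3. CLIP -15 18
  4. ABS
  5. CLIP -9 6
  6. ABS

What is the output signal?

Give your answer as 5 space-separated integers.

Answer: 0 6 3 6 6

Derivation:
Input: [2, -1, 8, 5, -5]
Stage 1 (DELAY): [0, 2, -1, 8, 5] = [0, 2, -1, 8, 5] -> [0, 2, -1, 8, 5]
Stage 2 (AMPLIFY 3): 0*3=0, 2*3=6, -1*3=-3, 8*3=24, 5*3=15 -> [0, 6, -3, 24, 15]
Stage 3 (CLIP -15 18): clip(0,-15,18)=0, clip(6,-15,18)=6, clip(-3,-15,18)=-3, clip(24,-15,18)=18, clip(15,-15,18)=15 -> [0, 6, -3, 18, 15]
Stage 4 (ABS): |0|=0, |6|=6, |-3|=3, |18|=18, |15|=15 -> [0, 6, 3, 18, 15]
Stage 5 (CLIP -9 6): clip(0,-9,6)=0, clip(6,-9,6)=6, clip(3,-9,6)=3, clip(18,-9,6)=6, clip(15,-9,6)=6 -> [0, 6, 3, 6, 6]
Stage 6 (ABS): |0|=0, |6|=6, |3|=3, |6|=6, |6|=6 -> [0, 6, 3, 6, 6]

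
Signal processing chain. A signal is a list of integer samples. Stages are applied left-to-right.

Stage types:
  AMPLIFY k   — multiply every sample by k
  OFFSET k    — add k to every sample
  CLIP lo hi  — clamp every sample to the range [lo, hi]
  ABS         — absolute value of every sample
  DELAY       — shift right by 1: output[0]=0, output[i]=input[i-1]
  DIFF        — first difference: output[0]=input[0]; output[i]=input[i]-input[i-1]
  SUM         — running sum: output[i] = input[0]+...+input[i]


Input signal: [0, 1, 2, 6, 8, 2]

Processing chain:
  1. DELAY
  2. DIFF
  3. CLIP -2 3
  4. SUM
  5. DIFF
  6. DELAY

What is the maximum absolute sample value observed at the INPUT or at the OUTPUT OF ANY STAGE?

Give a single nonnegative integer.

Answer: 8

Derivation:
Input: [0, 1, 2, 6, 8, 2] (max |s|=8)
Stage 1 (DELAY): [0, 0, 1, 2, 6, 8] = [0, 0, 1, 2, 6, 8] -> [0, 0, 1, 2, 6, 8] (max |s|=8)
Stage 2 (DIFF): s[0]=0, 0-0=0, 1-0=1, 2-1=1, 6-2=4, 8-6=2 -> [0, 0, 1, 1, 4, 2] (max |s|=4)
Stage 3 (CLIP -2 3): clip(0,-2,3)=0, clip(0,-2,3)=0, clip(1,-2,3)=1, clip(1,-2,3)=1, clip(4,-2,3)=3, clip(2,-2,3)=2 -> [0, 0, 1, 1, 3, 2] (max |s|=3)
Stage 4 (SUM): sum[0..0]=0, sum[0..1]=0, sum[0..2]=1, sum[0..3]=2, sum[0..4]=5, sum[0..5]=7 -> [0, 0, 1, 2, 5, 7] (max |s|=7)
Stage 5 (DIFF): s[0]=0, 0-0=0, 1-0=1, 2-1=1, 5-2=3, 7-5=2 -> [0, 0, 1, 1, 3, 2] (max |s|=3)
Stage 6 (DELAY): [0, 0, 0, 1, 1, 3] = [0, 0, 0, 1, 1, 3] -> [0, 0, 0, 1, 1, 3] (max |s|=3)
Overall max amplitude: 8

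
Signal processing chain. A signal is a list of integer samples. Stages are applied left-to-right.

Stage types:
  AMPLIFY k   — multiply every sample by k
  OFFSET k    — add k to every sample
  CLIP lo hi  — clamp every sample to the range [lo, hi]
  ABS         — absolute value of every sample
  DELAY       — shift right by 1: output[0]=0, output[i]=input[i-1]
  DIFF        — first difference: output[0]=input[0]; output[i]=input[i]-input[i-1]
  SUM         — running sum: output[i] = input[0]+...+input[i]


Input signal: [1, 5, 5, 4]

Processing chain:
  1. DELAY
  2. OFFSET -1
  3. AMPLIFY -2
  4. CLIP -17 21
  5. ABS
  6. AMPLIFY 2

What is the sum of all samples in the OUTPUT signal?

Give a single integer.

Answer: 36

Derivation:
Input: [1, 5, 5, 4]
Stage 1 (DELAY): [0, 1, 5, 5] = [0, 1, 5, 5] -> [0, 1, 5, 5]
Stage 2 (OFFSET -1): 0+-1=-1, 1+-1=0, 5+-1=4, 5+-1=4 -> [-1, 0, 4, 4]
Stage 3 (AMPLIFY -2): -1*-2=2, 0*-2=0, 4*-2=-8, 4*-2=-8 -> [2, 0, -8, -8]
Stage 4 (CLIP -17 21): clip(2,-17,21)=2, clip(0,-17,21)=0, clip(-8,-17,21)=-8, clip(-8,-17,21)=-8 -> [2, 0, -8, -8]
Stage 5 (ABS): |2|=2, |0|=0, |-8|=8, |-8|=8 -> [2, 0, 8, 8]
Stage 6 (AMPLIFY 2): 2*2=4, 0*2=0, 8*2=16, 8*2=16 -> [4, 0, 16, 16]
Output sum: 36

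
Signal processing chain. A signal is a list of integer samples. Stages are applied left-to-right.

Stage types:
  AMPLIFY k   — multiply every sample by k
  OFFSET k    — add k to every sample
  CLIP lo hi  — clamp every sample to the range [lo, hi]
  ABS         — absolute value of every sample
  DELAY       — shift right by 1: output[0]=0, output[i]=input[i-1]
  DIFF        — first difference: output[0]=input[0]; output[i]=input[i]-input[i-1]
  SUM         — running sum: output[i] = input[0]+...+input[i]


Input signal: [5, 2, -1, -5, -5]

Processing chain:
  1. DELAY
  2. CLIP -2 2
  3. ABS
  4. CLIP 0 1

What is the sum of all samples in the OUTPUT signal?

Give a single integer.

Answer: 4

Derivation:
Input: [5, 2, -1, -5, -5]
Stage 1 (DELAY): [0, 5, 2, -1, -5] = [0, 5, 2, -1, -5] -> [0, 5, 2, -1, -5]
Stage 2 (CLIP -2 2): clip(0,-2,2)=0, clip(5,-2,2)=2, clip(2,-2,2)=2, clip(-1,-2,2)=-1, clip(-5,-2,2)=-2 -> [0, 2, 2, -1, -2]
Stage 3 (ABS): |0|=0, |2|=2, |2|=2, |-1|=1, |-2|=2 -> [0, 2, 2, 1, 2]
Stage 4 (CLIP 0 1): clip(0,0,1)=0, clip(2,0,1)=1, clip(2,0,1)=1, clip(1,0,1)=1, clip(2,0,1)=1 -> [0, 1, 1, 1, 1]
Output sum: 4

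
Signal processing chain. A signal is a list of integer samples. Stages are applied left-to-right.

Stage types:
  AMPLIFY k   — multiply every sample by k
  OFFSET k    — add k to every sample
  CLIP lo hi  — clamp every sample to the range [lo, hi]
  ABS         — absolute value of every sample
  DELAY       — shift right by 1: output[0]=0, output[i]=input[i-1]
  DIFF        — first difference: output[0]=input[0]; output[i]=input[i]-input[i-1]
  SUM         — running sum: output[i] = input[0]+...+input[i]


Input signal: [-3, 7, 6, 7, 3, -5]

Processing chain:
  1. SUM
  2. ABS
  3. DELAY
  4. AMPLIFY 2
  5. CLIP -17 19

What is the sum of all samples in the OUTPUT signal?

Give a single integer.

Input: [-3, 7, 6, 7, 3, -5]
Stage 1 (SUM): sum[0..0]=-3, sum[0..1]=4, sum[0..2]=10, sum[0..3]=17, sum[0..4]=20, sum[0..5]=15 -> [-3, 4, 10, 17, 20, 15]
Stage 2 (ABS): |-3|=3, |4|=4, |10|=10, |17|=17, |20|=20, |15|=15 -> [3, 4, 10, 17, 20, 15]
Stage 3 (DELAY): [0, 3, 4, 10, 17, 20] = [0, 3, 4, 10, 17, 20] -> [0, 3, 4, 10, 17, 20]
Stage 4 (AMPLIFY 2): 0*2=0, 3*2=6, 4*2=8, 10*2=20, 17*2=34, 20*2=40 -> [0, 6, 8, 20, 34, 40]
Stage 5 (CLIP -17 19): clip(0,-17,19)=0, clip(6,-17,19)=6, clip(8,-17,19)=8, clip(20,-17,19)=19, clip(34,-17,19)=19, clip(40,-17,19)=19 -> [0, 6, 8, 19, 19, 19]
Output sum: 71

Answer: 71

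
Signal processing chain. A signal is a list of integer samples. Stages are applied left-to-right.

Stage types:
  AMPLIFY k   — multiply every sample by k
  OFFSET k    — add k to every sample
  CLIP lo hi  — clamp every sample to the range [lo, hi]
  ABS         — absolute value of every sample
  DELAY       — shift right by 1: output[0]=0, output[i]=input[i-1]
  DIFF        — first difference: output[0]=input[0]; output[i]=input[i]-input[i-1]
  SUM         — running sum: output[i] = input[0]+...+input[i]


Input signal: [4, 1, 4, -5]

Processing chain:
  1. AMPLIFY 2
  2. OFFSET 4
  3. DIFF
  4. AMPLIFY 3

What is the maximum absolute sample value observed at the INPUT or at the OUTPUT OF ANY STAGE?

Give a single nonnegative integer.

Input: [4, 1, 4, -5] (max |s|=5)
Stage 1 (AMPLIFY 2): 4*2=8, 1*2=2, 4*2=8, -5*2=-10 -> [8, 2, 8, -10] (max |s|=10)
Stage 2 (OFFSET 4): 8+4=12, 2+4=6, 8+4=12, -10+4=-6 -> [12, 6, 12, -6] (max |s|=12)
Stage 3 (DIFF): s[0]=12, 6-12=-6, 12-6=6, -6-12=-18 -> [12, -6, 6, -18] (max |s|=18)
Stage 4 (AMPLIFY 3): 12*3=36, -6*3=-18, 6*3=18, -18*3=-54 -> [36, -18, 18, -54] (max |s|=54)
Overall max amplitude: 54

Answer: 54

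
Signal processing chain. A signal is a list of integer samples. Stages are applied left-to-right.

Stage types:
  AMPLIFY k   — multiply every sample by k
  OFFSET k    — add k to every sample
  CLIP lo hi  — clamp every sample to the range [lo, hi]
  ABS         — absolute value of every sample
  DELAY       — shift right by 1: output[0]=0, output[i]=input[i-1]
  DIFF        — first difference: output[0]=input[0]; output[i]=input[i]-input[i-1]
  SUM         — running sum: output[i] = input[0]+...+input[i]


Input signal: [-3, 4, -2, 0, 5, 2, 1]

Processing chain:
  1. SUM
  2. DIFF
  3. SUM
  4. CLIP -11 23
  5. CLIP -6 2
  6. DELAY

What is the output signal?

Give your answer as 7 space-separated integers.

Answer: 0 -3 1 -1 -1 2 2

Derivation:
Input: [-3, 4, -2, 0, 5, 2, 1]
Stage 1 (SUM): sum[0..0]=-3, sum[0..1]=1, sum[0..2]=-1, sum[0..3]=-1, sum[0..4]=4, sum[0..5]=6, sum[0..6]=7 -> [-3, 1, -1, -1, 4, 6, 7]
Stage 2 (DIFF): s[0]=-3, 1--3=4, -1-1=-2, -1--1=0, 4--1=5, 6-4=2, 7-6=1 -> [-3, 4, -2, 0, 5, 2, 1]
Stage 3 (SUM): sum[0..0]=-3, sum[0..1]=1, sum[0..2]=-1, sum[0..3]=-1, sum[0..4]=4, sum[0..5]=6, sum[0..6]=7 -> [-3, 1, -1, -1, 4, 6, 7]
Stage 4 (CLIP -11 23): clip(-3,-11,23)=-3, clip(1,-11,23)=1, clip(-1,-11,23)=-1, clip(-1,-11,23)=-1, clip(4,-11,23)=4, clip(6,-11,23)=6, clip(7,-11,23)=7 -> [-3, 1, -1, -1, 4, 6, 7]
Stage 5 (CLIP -6 2): clip(-3,-6,2)=-3, clip(1,-6,2)=1, clip(-1,-6,2)=-1, clip(-1,-6,2)=-1, clip(4,-6,2)=2, clip(6,-6,2)=2, clip(7,-6,2)=2 -> [-3, 1, -1, -1, 2, 2, 2]
Stage 6 (DELAY): [0, -3, 1, -1, -1, 2, 2] = [0, -3, 1, -1, -1, 2, 2] -> [0, -3, 1, -1, -1, 2, 2]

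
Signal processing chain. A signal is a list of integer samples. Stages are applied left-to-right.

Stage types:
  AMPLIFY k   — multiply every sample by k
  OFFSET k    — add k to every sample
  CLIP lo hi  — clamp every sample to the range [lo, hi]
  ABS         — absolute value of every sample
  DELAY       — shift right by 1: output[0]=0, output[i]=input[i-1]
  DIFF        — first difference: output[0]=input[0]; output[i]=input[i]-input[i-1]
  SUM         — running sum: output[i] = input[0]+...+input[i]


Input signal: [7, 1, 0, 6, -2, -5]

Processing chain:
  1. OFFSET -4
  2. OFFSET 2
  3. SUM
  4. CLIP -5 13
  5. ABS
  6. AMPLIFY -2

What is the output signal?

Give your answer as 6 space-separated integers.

Input: [7, 1, 0, 6, -2, -5]
Stage 1 (OFFSET -4): 7+-4=3, 1+-4=-3, 0+-4=-4, 6+-4=2, -2+-4=-6, -5+-4=-9 -> [3, -3, -4, 2, -6, -9]
Stage 2 (OFFSET 2): 3+2=5, -3+2=-1, -4+2=-2, 2+2=4, -6+2=-4, -9+2=-7 -> [5, -1, -2, 4, -4, -7]
Stage 3 (SUM): sum[0..0]=5, sum[0..1]=4, sum[0..2]=2, sum[0..3]=6, sum[0..4]=2, sum[0..5]=-5 -> [5, 4, 2, 6, 2, -5]
Stage 4 (CLIP -5 13): clip(5,-5,13)=5, clip(4,-5,13)=4, clip(2,-5,13)=2, clip(6,-5,13)=6, clip(2,-5,13)=2, clip(-5,-5,13)=-5 -> [5, 4, 2, 6, 2, -5]
Stage 5 (ABS): |5|=5, |4|=4, |2|=2, |6|=6, |2|=2, |-5|=5 -> [5, 4, 2, 6, 2, 5]
Stage 6 (AMPLIFY -2): 5*-2=-10, 4*-2=-8, 2*-2=-4, 6*-2=-12, 2*-2=-4, 5*-2=-10 -> [-10, -8, -4, -12, -4, -10]

Answer: -10 -8 -4 -12 -4 -10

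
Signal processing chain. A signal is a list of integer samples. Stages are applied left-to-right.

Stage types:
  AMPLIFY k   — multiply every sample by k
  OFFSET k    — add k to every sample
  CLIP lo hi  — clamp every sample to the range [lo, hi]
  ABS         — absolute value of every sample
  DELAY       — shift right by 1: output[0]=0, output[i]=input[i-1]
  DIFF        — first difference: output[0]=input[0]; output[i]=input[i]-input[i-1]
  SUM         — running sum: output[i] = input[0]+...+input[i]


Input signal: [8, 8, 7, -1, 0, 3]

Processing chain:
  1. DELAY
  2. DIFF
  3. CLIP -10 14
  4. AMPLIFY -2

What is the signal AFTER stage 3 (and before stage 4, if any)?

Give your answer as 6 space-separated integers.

Answer: 0 8 0 -1 -8 1

Derivation:
Input: [8, 8, 7, -1, 0, 3]
Stage 1 (DELAY): [0, 8, 8, 7, -1, 0] = [0, 8, 8, 7, -1, 0] -> [0, 8, 8, 7, -1, 0]
Stage 2 (DIFF): s[0]=0, 8-0=8, 8-8=0, 7-8=-1, -1-7=-8, 0--1=1 -> [0, 8, 0, -1, -8, 1]
Stage 3 (CLIP -10 14): clip(0,-10,14)=0, clip(8,-10,14)=8, clip(0,-10,14)=0, clip(-1,-10,14)=-1, clip(-8,-10,14)=-8, clip(1,-10,14)=1 -> [0, 8, 0, -1, -8, 1]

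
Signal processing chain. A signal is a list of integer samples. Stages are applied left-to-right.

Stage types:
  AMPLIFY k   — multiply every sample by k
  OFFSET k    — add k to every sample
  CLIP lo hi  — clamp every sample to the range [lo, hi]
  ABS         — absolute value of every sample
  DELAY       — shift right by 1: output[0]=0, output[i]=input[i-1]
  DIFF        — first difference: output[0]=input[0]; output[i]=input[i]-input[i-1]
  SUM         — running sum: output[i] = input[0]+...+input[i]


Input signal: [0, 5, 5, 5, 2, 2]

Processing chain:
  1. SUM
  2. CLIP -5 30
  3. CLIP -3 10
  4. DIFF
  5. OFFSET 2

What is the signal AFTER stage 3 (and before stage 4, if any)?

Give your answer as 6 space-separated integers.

Input: [0, 5, 5, 5, 2, 2]
Stage 1 (SUM): sum[0..0]=0, sum[0..1]=5, sum[0..2]=10, sum[0..3]=15, sum[0..4]=17, sum[0..5]=19 -> [0, 5, 10, 15, 17, 19]
Stage 2 (CLIP -5 30): clip(0,-5,30)=0, clip(5,-5,30)=5, clip(10,-5,30)=10, clip(15,-5,30)=15, clip(17,-5,30)=17, clip(19,-5,30)=19 -> [0, 5, 10, 15, 17, 19]
Stage 3 (CLIP -3 10): clip(0,-3,10)=0, clip(5,-3,10)=5, clip(10,-3,10)=10, clip(15,-3,10)=10, clip(17,-3,10)=10, clip(19,-3,10)=10 -> [0, 5, 10, 10, 10, 10]

Answer: 0 5 10 10 10 10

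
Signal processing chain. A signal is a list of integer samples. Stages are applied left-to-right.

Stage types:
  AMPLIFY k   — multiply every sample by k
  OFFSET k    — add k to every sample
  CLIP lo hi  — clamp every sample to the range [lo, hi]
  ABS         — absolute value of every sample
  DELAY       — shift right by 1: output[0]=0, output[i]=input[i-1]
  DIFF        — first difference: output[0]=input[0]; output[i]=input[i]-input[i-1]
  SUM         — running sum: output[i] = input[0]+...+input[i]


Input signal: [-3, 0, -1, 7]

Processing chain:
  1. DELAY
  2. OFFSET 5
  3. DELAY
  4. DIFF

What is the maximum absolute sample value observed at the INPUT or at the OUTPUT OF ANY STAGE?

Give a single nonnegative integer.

Input: [-3, 0, -1, 7] (max |s|=7)
Stage 1 (DELAY): [0, -3, 0, -1] = [0, -3, 0, -1] -> [0, -3, 0, -1] (max |s|=3)
Stage 2 (OFFSET 5): 0+5=5, -3+5=2, 0+5=5, -1+5=4 -> [5, 2, 5, 4] (max |s|=5)
Stage 3 (DELAY): [0, 5, 2, 5] = [0, 5, 2, 5] -> [0, 5, 2, 5] (max |s|=5)
Stage 4 (DIFF): s[0]=0, 5-0=5, 2-5=-3, 5-2=3 -> [0, 5, -3, 3] (max |s|=5)
Overall max amplitude: 7

Answer: 7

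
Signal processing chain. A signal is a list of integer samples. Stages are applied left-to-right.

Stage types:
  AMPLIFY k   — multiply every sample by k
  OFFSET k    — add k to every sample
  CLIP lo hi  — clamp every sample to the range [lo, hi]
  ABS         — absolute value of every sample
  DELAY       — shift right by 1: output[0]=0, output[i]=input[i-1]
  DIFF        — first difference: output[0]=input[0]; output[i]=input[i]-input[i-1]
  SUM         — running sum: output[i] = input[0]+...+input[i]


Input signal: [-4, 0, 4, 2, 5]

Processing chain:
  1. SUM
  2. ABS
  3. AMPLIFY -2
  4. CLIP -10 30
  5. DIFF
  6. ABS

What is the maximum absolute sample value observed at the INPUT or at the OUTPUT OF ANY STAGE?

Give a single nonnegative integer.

Input: [-4, 0, 4, 2, 5] (max |s|=5)
Stage 1 (SUM): sum[0..0]=-4, sum[0..1]=-4, sum[0..2]=0, sum[0..3]=2, sum[0..4]=7 -> [-4, -4, 0, 2, 7] (max |s|=7)
Stage 2 (ABS): |-4|=4, |-4|=4, |0|=0, |2|=2, |7|=7 -> [4, 4, 0, 2, 7] (max |s|=7)
Stage 3 (AMPLIFY -2): 4*-2=-8, 4*-2=-8, 0*-2=0, 2*-2=-4, 7*-2=-14 -> [-8, -8, 0, -4, -14] (max |s|=14)
Stage 4 (CLIP -10 30): clip(-8,-10,30)=-8, clip(-8,-10,30)=-8, clip(0,-10,30)=0, clip(-4,-10,30)=-4, clip(-14,-10,30)=-10 -> [-8, -8, 0, -4, -10] (max |s|=10)
Stage 5 (DIFF): s[0]=-8, -8--8=0, 0--8=8, -4-0=-4, -10--4=-6 -> [-8, 0, 8, -4, -6] (max |s|=8)
Stage 6 (ABS): |-8|=8, |0|=0, |8|=8, |-4|=4, |-6|=6 -> [8, 0, 8, 4, 6] (max |s|=8)
Overall max amplitude: 14

Answer: 14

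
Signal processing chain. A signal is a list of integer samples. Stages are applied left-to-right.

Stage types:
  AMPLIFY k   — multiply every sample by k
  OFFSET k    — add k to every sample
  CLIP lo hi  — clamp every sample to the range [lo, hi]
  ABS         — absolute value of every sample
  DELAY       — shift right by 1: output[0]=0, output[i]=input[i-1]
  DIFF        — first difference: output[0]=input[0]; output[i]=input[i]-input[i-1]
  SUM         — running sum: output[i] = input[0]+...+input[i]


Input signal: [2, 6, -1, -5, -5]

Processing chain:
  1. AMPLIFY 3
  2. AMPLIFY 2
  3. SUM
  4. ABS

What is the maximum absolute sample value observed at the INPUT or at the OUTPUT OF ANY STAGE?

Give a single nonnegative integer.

Input: [2, 6, -1, -5, -5] (max |s|=6)
Stage 1 (AMPLIFY 3): 2*3=6, 6*3=18, -1*3=-3, -5*3=-15, -5*3=-15 -> [6, 18, -3, -15, -15] (max |s|=18)
Stage 2 (AMPLIFY 2): 6*2=12, 18*2=36, -3*2=-6, -15*2=-30, -15*2=-30 -> [12, 36, -6, -30, -30] (max |s|=36)
Stage 3 (SUM): sum[0..0]=12, sum[0..1]=48, sum[0..2]=42, sum[0..3]=12, sum[0..4]=-18 -> [12, 48, 42, 12, -18] (max |s|=48)
Stage 4 (ABS): |12|=12, |48|=48, |42|=42, |12|=12, |-18|=18 -> [12, 48, 42, 12, 18] (max |s|=48)
Overall max amplitude: 48

Answer: 48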